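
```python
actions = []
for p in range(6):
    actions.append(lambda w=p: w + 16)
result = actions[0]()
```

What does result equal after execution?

Step 1: Default argument w=p captures p's value at definition time.
Step 2: actions[0] was defined when p = 0, so w defaults to 0.
Step 3: result = 0 + 16 = 16 (default arg fixes the late binding issue)

The answer is 16.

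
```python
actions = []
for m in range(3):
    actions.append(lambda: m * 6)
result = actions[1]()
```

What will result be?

Step 1: All lambdas reference the same variable m (late binding).
Step 2: After the loop, m = 2. Every lambda returns m * 6.
Step 3: actions[1]() = 2 * 6 = 12

The answer is 12.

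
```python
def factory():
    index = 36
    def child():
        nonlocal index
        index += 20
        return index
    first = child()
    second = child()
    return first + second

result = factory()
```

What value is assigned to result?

Step 1: index starts at 36.
Step 2: First call: index = 36 + 20 = 56, returns 56.
Step 3: Second call: index = 56 + 20 = 76, returns 76.
Step 4: result = 56 + 76 = 132

The answer is 132.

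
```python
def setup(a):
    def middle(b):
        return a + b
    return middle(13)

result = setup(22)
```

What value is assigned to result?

Step 1: setup(22) passes a = 22.
Step 2: middle(13) has b = 13, reads a = 22 from enclosing.
Step 3: result = 22 + 13 = 35

The answer is 35.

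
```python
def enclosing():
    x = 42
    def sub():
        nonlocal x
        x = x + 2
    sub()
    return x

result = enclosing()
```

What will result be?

Step 1: enclosing() sets x = 42.
Step 2: sub() uses nonlocal to modify x in enclosing's scope: x = 42 + 2 = 44.
Step 3: enclosing() returns the modified x = 44

The answer is 44.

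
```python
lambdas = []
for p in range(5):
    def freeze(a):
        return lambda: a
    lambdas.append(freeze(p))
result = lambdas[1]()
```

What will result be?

Step 1: freeze(p) creates a new scope capturing a = p at call time.
Step 2: lambdas[1] = freeze(1), so its lambda captures a = 1.
Step 3: result = 1 (closure factory fixes late binding)

The answer is 1.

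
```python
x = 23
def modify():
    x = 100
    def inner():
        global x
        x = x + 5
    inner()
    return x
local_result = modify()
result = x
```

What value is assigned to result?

Step 1: Global x = 23. modify() creates local x = 100.
Step 2: inner() declares global x and adds 5: global x = 23 + 5 = 28.
Step 3: modify() returns its local x = 100 (unaffected by inner).
Step 4: result = global x = 28

The answer is 28.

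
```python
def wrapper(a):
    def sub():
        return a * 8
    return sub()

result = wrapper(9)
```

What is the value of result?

Step 1: wrapper(9) binds parameter a = 9.
Step 2: sub() accesses a = 9 from enclosing scope.
Step 3: result = 9 * 8 = 72

The answer is 72.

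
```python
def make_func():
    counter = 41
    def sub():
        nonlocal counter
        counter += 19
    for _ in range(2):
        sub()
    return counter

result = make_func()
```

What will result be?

Step 1: counter = 41.
Step 2: sub() is called 2 times in a loop, each adding 19 via nonlocal.
Step 3: counter = 41 + 19 * 2 = 79

The answer is 79.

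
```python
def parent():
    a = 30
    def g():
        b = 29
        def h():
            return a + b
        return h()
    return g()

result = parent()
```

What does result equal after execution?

Step 1: parent() defines a = 30. g() defines b = 29.
Step 2: h() accesses both from enclosing scopes: a = 30, b = 29.
Step 3: result = 30 + 29 = 59

The answer is 59.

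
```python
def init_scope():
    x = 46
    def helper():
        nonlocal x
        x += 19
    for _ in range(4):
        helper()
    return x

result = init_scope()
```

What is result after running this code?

Step 1: x = 46.
Step 2: helper() is called 4 times in a loop, each adding 19 via nonlocal.
Step 3: x = 46 + 19 * 4 = 122

The answer is 122.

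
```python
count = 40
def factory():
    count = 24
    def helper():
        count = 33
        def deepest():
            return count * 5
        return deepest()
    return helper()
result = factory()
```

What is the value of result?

Step 1: deepest() looks up count through LEGB: not local, finds count = 33 in enclosing helper().
Step 2: Returns 33 * 5 = 165.
Step 3: result = 165

The answer is 165.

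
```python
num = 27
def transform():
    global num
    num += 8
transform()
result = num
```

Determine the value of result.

Step 1: num = 27 globally.
Step 2: transform() modifies global num: num += 8 = 35.
Step 3: result = 35

The answer is 35.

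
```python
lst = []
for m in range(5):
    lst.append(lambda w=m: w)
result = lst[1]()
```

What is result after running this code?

Step 1: Default argument w=m captures m's value at each iteration.
Step 2: lst[1] captured w = 1 when m was 1.
Step 3: result = 1

The answer is 1.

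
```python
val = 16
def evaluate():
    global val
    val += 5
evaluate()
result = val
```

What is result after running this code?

Step 1: val = 16 globally.
Step 2: evaluate() modifies global val: val += 5 = 21.
Step 3: result = 21

The answer is 21.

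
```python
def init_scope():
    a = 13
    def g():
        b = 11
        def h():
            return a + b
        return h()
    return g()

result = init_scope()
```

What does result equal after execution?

Step 1: init_scope() defines a = 13. g() defines b = 11.
Step 2: h() accesses both from enclosing scopes: a = 13, b = 11.
Step 3: result = 13 + 11 = 24

The answer is 24.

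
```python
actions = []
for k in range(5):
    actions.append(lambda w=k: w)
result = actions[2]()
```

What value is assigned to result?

Step 1: Default argument w=k captures k's value at each iteration.
Step 2: actions[2] captured w = 2 when k was 2.
Step 3: result = 2

The answer is 2.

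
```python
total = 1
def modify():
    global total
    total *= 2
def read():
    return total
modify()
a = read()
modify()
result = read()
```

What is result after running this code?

Step 1: total = 1.
Step 2: First modify(): total = 1 * 2 = 2.
Step 3: Second modify(): total = 2 * 2 = 4.
Step 4: read() returns 4

The answer is 4.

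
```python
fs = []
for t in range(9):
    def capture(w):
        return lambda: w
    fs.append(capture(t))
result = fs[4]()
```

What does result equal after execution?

Step 1: capture(t) creates a new scope capturing w = t at call time.
Step 2: fs[4] = capture(4), so its lambda captures w = 4.
Step 3: result = 4 (closure factory fixes late binding)

The answer is 4.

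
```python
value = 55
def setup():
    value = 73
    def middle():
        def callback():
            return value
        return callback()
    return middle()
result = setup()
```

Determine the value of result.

Step 1: setup() defines value = 73. middle() and callback() have no local value.
Step 2: callback() checks local (none), enclosing middle() (none), enclosing setup() and finds value = 73.
Step 3: result = 73

The answer is 73.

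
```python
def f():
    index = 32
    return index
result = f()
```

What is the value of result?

Step 1: f() defines index = 32 in its local scope.
Step 2: return index finds the local variable index = 32.
Step 3: result = 32

The answer is 32.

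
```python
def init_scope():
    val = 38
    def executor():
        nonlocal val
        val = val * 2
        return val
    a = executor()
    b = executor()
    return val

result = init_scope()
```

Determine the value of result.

Step 1: val starts at 38.
Step 2: First executor(): val = 38 * 2 = 76.
Step 3: Second executor(): val = 76 * 2 = 152.
Step 4: result = 152

The answer is 152.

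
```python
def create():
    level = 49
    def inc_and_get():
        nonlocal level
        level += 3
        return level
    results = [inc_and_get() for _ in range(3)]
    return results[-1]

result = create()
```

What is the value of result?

Step 1: level = 49.
Step 2: Three calls to inc_and_get(), each adding 3.
Step 3: Last value = 49 + 3 * 3 = 58

The answer is 58.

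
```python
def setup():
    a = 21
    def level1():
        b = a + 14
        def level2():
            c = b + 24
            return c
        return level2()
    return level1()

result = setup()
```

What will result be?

Step 1: a = 21. b = a + 14 = 35.
Step 2: c = b + 24 = 35 + 24 = 59.
Step 3: result = 59

The answer is 59.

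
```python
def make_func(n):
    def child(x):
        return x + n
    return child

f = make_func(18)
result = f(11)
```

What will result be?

Step 1: make_func(18) creates a closure that captures n = 18.
Step 2: f(11) calls the closure with x = 11, returning 11 + 18 = 29.
Step 3: result = 29

The answer is 29.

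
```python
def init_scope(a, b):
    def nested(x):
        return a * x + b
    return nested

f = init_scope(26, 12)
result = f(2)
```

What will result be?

Step 1: init_scope(26, 12) captures a = 26, b = 12.
Step 2: f(2) computes 26 * 2 + 12 = 64.
Step 3: result = 64

The answer is 64.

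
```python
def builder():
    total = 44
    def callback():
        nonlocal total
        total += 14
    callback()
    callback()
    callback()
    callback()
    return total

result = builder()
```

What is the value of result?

Step 1: total starts at 44.
Step 2: callback() is called 4 times, each adding 14.
Step 3: total = 44 + 14 * 4 = 100

The answer is 100.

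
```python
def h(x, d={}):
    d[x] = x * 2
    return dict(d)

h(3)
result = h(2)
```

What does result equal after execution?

Step 1: Mutable default dict is shared across calls.
Step 2: First call adds 3: 6. Second call adds 2: 4.
Step 3: result = {3: 6, 2: 4}

The answer is {3: 6, 2: 4}.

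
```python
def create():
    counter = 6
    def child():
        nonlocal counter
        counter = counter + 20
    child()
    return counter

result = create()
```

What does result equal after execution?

Step 1: create() sets counter = 6.
Step 2: child() uses nonlocal to modify counter in create's scope: counter = 6 + 20 = 26.
Step 3: create() returns the modified counter = 26

The answer is 26.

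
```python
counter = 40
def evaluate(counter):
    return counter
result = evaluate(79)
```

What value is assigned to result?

Step 1: Global counter = 40.
Step 2: evaluate(79) takes parameter counter = 79, which shadows the global.
Step 3: result = 79

The answer is 79.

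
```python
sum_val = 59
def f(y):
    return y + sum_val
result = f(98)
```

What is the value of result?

Step 1: sum_val = 59 is defined globally.
Step 2: f(98) uses parameter y = 98 and looks up sum_val from global scope = 59.
Step 3: result = 98 + 59 = 157

The answer is 157.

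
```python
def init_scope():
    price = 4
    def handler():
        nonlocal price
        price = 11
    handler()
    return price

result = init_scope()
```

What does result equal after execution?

Step 1: init_scope() sets price = 4.
Step 2: handler() uses nonlocal to reassign price = 11.
Step 3: result = 11

The answer is 11.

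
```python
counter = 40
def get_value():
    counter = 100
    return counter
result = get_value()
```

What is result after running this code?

Step 1: Global counter = 40.
Step 2: get_value() creates local counter = 100, shadowing the global.
Step 3: Returns local counter = 100. result = 100

The answer is 100.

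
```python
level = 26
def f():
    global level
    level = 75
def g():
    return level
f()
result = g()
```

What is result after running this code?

Step 1: level = 26.
Step 2: f() sets global level = 75.
Step 3: g() reads global level = 75. result = 75

The answer is 75.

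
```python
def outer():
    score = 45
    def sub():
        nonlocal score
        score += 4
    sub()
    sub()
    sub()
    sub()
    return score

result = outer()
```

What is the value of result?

Step 1: score starts at 45.
Step 2: sub() is called 4 times, each adding 4.
Step 3: score = 45 + 4 * 4 = 61

The answer is 61.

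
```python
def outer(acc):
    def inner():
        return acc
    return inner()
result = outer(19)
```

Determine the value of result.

Step 1: outer(19) binds parameter acc = 19.
Step 2: inner() looks up acc in enclosing scope and finds the parameter acc = 19.
Step 3: result = 19

The answer is 19.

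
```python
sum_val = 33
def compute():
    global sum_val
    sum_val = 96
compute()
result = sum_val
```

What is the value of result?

Step 1: sum_val = 33 globally.
Step 2: compute() declares global sum_val and sets it to 96.
Step 3: After compute(), global sum_val = 96. result = 96

The answer is 96.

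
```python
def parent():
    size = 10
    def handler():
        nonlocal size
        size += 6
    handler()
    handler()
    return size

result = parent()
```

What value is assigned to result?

Step 1: size starts at 10.
Step 2: handler() is called 2 times, each adding 6.
Step 3: size = 10 + 6 * 2 = 22

The answer is 22.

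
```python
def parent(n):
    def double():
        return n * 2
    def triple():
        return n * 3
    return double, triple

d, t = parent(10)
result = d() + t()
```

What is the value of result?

Step 1: Both closures capture the same n = 10.
Step 2: d() = 10 * 2 = 20, t() = 10 * 3 = 30.
Step 3: result = 20 + 30 = 50

The answer is 50.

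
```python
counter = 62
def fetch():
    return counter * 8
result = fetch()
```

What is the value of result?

Step 1: counter = 62 is defined globally.
Step 2: fetch() looks up counter from global scope = 62, then computes 62 * 8 = 496.
Step 3: result = 496

The answer is 496.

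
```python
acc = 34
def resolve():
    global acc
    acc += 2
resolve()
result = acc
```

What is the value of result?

Step 1: acc = 34 globally.
Step 2: resolve() modifies global acc: acc += 2 = 36.
Step 3: result = 36

The answer is 36.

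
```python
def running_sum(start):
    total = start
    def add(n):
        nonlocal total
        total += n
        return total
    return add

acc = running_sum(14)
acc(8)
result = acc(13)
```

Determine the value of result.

Step 1: running_sum(14) creates closure with total = 14.
Step 2: First acc(8): total = 14 + 8 = 22.
Step 3: Second acc(13): total = 22 + 13 = 35. result = 35

The answer is 35.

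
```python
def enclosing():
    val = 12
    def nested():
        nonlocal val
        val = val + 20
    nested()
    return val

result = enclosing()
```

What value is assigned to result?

Step 1: enclosing() sets val = 12.
Step 2: nested() uses nonlocal to modify val in enclosing's scope: val = 12 + 20 = 32.
Step 3: enclosing() returns the modified val = 32

The answer is 32.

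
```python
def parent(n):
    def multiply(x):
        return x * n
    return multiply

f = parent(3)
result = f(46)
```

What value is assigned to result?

Step 1: parent(3) returns multiply closure with n = 3.
Step 2: f(46) computes 46 * 3 = 138.
Step 3: result = 138

The answer is 138.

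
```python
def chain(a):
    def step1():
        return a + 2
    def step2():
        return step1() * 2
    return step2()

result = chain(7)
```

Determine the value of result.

Step 1: chain(7) captures a = 7.
Step 2: step2() calls step1() which returns 7 + 2 = 9.
Step 3: step2() returns 9 * 2 = 18

The answer is 18.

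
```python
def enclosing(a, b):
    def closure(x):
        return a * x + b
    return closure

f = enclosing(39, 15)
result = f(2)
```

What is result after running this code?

Step 1: enclosing(39, 15) captures a = 39, b = 15.
Step 2: f(2) computes 39 * 2 + 15 = 93.
Step 3: result = 93

The answer is 93.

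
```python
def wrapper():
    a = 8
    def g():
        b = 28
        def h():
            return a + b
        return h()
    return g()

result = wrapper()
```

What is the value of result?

Step 1: wrapper() defines a = 8. g() defines b = 28.
Step 2: h() accesses both from enclosing scopes: a = 8, b = 28.
Step 3: result = 8 + 28 = 36

The answer is 36.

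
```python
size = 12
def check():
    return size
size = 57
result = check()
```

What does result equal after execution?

Step 1: size is first set to 12, then reassigned to 57.
Step 2: check() is called after the reassignment, so it looks up the current global size = 57.
Step 3: result = 57

The answer is 57.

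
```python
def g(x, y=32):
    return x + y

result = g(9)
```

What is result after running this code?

Step 1: g(9) uses default y = 32.
Step 2: Returns 9 + 32 = 41.
Step 3: result = 41

The answer is 41.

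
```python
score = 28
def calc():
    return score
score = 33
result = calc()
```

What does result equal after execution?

Step 1: score is first set to 28, then reassigned to 33.
Step 2: calc() is called after the reassignment, so it looks up the current global score = 33.
Step 3: result = 33

The answer is 33.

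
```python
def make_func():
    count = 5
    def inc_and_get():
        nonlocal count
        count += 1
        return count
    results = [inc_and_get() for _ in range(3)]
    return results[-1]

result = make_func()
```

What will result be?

Step 1: count = 5.
Step 2: Three calls to inc_and_get(), each adding 1.
Step 3: Last value = 5 + 1 * 3 = 8

The answer is 8.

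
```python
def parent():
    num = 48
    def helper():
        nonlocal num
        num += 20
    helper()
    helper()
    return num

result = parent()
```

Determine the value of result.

Step 1: num starts at 48.
Step 2: helper() is called 2 times, each adding 20.
Step 3: num = 48 + 20 * 2 = 88

The answer is 88.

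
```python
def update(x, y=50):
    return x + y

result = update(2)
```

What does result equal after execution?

Step 1: update(2) uses default y = 50.
Step 2: Returns 2 + 50 = 52.
Step 3: result = 52

The answer is 52.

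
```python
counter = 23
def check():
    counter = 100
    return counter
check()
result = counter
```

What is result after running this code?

Step 1: Global counter = 23.
Step 2: check() creates local counter = 100 (shadow, not modification).
Step 3: After check() returns, global counter is unchanged. result = 23

The answer is 23.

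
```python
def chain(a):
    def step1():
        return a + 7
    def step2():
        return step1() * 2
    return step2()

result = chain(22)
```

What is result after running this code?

Step 1: chain(22) captures a = 22.
Step 2: step2() calls step1() which returns 22 + 7 = 29.
Step 3: step2() returns 29 * 2 = 58

The answer is 58.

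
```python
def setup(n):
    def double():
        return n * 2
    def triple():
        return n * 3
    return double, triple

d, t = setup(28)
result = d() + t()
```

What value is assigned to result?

Step 1: Both closures capture the same n = 28.
Step 2: d() = 28 * 2 = 56, t() = 28 * 3 = 84.
Step 3: result = 56 + 84 = 140

The answer is 140.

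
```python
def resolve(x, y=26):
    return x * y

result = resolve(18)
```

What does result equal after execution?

Step 1: resolve(18) uses default y = 26.
Step 2: Returns 18 * 26 = 468.
Step 3: result = 468

The answer is 468.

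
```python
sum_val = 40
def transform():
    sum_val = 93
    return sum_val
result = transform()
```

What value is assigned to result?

Step 1: Global sum_val = 40.
Step 2: transform() creates local sum_val = 93, shadowing the global.
Step 3: Returns local sum_val = 93. result = 93

The answer is 93.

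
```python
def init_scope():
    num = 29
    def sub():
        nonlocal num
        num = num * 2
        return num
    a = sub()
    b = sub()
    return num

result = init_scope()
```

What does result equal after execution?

Step 1: num starts at 29.
Step 2: First sub(): num = 29 * 2 = 58.
Step 3: Second sub(): num = 58 * 2 = 116.
Step 4: result = 116

The answer is 116.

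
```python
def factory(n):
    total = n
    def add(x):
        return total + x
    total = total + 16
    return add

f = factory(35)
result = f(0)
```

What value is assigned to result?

Step 1: factory(35) sets total = 35, then total = 35 + 16 = 51.
Step 2: Closures capture by reference, so add sees total = 51.
Step 3: f(0) returns 51 + 0 = 51

The answer is 51.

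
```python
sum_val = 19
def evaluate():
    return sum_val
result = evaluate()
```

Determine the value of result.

Step 1: sum_val = 19 is defined in the global scope.
Step 2: evaluate() looks up sum_val. No local sum_val exists, so Python checks the global scope via LEGB rule and finds sum_val = 19.
Step 3: result = 19

The answer is 19.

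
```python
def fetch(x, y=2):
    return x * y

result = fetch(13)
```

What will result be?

Step 1: fetch(13) uses default y = 2.
Step 2: Returns 13 * 2 = 26.
Step 3: result = 26

The answer is 26.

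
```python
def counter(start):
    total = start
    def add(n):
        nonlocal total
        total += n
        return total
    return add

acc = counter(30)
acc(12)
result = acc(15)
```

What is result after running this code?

Step 1: counter(30) creates closure with total = 30.
Step 2: First acc(12): total = 30 + 12 = 42.
Step 3: Second acc(15): total = 42 + 15 = 57. result = 57

The answer is 57.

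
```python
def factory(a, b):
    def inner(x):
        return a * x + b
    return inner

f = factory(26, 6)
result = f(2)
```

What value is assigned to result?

Step 1: factory(26, 6) captures a = 26, b = 6.
Step 2: f(2) computes 26 * 2 + 6 = 58.
Step 3: result = 58

The answer is 58.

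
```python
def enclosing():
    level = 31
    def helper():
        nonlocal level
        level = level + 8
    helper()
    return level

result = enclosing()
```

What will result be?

Step 1: enclosing() sets level = 31.
Step 2: helper() uses nonlocal to modify level in enclosing's scope: level = 31 + 8 = 39.
Step 3: enclosing() returns the modified level = 39

The answer is 39.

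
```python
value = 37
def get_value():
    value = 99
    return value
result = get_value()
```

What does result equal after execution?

Step 1: Global value = 37.
Step 2: get_value() creates local value = 99, shadowing the global.
Step 3: Returns local value = 99. result = 99

The answer is 99.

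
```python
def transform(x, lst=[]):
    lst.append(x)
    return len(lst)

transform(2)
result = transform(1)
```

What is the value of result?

Step 1: Mutable default list persists between calls.
Step 2: First call: lst = [2], len = 1. Second call: lst = [2, 1], len = 2.
Step 3: result = 2

The answer is 2.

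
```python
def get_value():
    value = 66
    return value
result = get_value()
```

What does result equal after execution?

Step 1: get_value() defines value = 66 in its local scope.
Step 2: return value finds the local variable value = 66.
Step 3: result = 66

The answer is 66.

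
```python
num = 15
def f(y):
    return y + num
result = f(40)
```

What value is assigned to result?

Step 1: num = 15 is defined globally.
Step 2: f(40) uses parameter y = 40 and looks up num from global scope = 15.
Step 3: result = 40 + 15 = 55

The answer is 55.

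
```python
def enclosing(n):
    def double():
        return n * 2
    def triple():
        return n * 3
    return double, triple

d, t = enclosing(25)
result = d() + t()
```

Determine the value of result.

Step 1: Both closures capture the same n = 25.
Step 2: d() = 25 * 2 = 50, t() = 25 * 3 = 75.
Step 3: result = 50 + 75 = 125

The answer is 125.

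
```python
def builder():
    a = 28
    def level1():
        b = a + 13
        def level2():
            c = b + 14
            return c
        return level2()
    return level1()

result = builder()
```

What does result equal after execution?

Step 1: a = 28. b = a + 13 = 41.
Step 2: c = b + 14 = 41 + 14 = 55.
Step 3: result = 55

The answer is 55.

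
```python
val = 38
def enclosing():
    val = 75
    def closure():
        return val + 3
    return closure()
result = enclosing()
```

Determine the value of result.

Step 1: enclosing() shadows global val with val = 75.
Step 2: closure() finds val = 75 in enclosing scope, computes 75 + 3 = 78.
Step 3: result = 78

The answer is 78.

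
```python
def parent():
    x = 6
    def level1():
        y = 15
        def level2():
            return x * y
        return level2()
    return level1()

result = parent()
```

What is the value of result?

Step 1: x = 6 in parent. y = 15 in level1.
Step 2: level2() reads x = 6 and y = 15 from enclosing scopes.
Step 3: result = 6 * 15 = 90

The answer is 90.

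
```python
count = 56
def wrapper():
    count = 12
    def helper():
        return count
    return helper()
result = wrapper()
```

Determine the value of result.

Step 1: count = 56 globally, but wrapper() defines count = 12 locally.
Step 2: helper() looks up count. Not in local scope, so checks enclosing scope (wrapper) and finds count = 12.
Step 3: result = 12

The answer is 12.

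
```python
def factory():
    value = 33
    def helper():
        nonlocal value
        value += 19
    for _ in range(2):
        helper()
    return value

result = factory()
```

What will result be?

Step 1: value = 33.
Step 2: helper() is called 2 times in a loop, each adding 19 via nonlocal.
Step 3: value = 33 + 19 * 2 = 71

The answer is 71.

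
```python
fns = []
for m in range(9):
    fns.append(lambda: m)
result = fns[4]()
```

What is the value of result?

Step 1: The loop creates 9 lambdas, all referencing the same variable m.
Step 2: After the loop, m = 8 (final value).
Step 3: fns[4]() looks up m at call time and finds 8. This is the late binding gotcha. result = 8

The answer is 8.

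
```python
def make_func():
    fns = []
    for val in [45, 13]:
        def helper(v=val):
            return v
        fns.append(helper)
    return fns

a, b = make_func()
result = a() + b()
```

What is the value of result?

Step 1: Default argument v=val captures val at each iteration.
Step 2: a() returns 45 (captured at first iteration), b() returns 13 (captured at second).
Step 3: result = 45 + 13 = 58

The answer is 58.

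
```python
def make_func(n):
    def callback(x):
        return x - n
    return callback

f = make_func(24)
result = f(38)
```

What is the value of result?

Step 1: make_func(24) creates a closure capturing n = 24.
Step 2: f(38) computes 38 - 24 = 14.
Step 3: result = 14

The answer is 14.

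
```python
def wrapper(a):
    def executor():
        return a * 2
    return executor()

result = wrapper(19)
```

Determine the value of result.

Step 1: wrapper(19) binds parameter a = 19.
Step 2: executor() accesses a = 19 from enclosing scope.
Step 3: result = 19 * 2 = 38

The answer is 38.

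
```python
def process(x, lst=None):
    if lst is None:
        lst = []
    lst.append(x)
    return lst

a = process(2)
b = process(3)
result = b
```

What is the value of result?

Step 1: None default with guard creates a NEW list each call.
Step 2: a = [2] (fresh list). b = [3] (another fresh list).
Step 3: result = [3] (this is the fix for mutable default)

The answer is [3].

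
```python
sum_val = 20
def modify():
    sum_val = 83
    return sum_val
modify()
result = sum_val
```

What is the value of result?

Step 1: sum_val = 20 globally.
Step 2: modify() creates a LOCAL sum_val = 83 (no global keyword!).
Step 3: The global sum_val is unchanged. result = 20

The answer is 20.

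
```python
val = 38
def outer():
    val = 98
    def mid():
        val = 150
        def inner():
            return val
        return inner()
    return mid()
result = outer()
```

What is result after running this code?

Step 1: Three levels of shadowing: global 38, outer 98, mid 150.
Step 2: inner() finds val = 150 in enclosing mid() scope.
Step 3: result = 150

The answer is 150.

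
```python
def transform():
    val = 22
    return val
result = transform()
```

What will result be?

Step 1: transform() defines val = 22 in its local scope.
Step 2: return val finds the local variable val = 22.
Step 3: result = 22

The answer is 22.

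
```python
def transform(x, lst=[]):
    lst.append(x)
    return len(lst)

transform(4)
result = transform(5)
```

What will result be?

Step 1: Mutable default list persists between calls.
Step 2: First call: lst = [4], len = 1. Second call: lst = [4, 5], len = 2.
Step 3: result = 2

The answer is 2.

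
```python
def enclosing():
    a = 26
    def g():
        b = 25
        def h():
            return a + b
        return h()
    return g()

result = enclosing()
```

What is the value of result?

Step 1: enclosing() defines a = 26. g() defines b = 25.
Step 2: h() accesses both from enclosing scopes: a = 26, b = 25.
Step 3: result = 26 + 25 = 51

The answer is 51.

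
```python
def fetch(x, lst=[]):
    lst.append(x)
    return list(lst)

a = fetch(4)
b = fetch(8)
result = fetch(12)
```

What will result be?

Step 1: Default list is shared. list() creates copies for return values.
Step 2: Internal list grows: [4] -> [4, 8] -> [4, 8, 12].
Step 3: result = [4, 8, 12]

The answer is [4, 8, 12].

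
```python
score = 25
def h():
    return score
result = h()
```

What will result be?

Step 1: score = 25 is defined in the global scope.
Step 2: h() looks up score. No local score exists, so Python checks the global scope via LEGB rule and finds score = 25.
Step 3: result = 25

The answer is 25.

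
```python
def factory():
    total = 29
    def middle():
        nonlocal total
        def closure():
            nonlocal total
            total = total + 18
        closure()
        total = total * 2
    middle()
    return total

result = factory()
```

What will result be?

Step 1: total = 29.
Step 2: closure() adds 18: total = 29 + 18 = 47.
Step 3: middle() doubles: total = 47 * 2 = 94.
Step 4: result = 94

The answer is 94.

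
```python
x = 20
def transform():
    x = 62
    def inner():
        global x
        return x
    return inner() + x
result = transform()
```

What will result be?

Step 1: Global x = 20. transform() shadows with local x = 62.
Step 2: inner() uses global keyword, so inner() returns global x = 20.
Step 3: transform() returns 20 + 62 = 82

The answer is 82.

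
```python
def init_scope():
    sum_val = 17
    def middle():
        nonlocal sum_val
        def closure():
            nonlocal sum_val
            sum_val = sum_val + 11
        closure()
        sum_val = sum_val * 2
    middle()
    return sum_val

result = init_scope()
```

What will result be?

Step 1: sum_val = 17.
Step 2: closure() adds 11: sum_val = 17 + 11 = 28.
Step 3: middle() doubles: sum_val = 28 * 2 = 56.
Step 4: result = 56

The answer is 56.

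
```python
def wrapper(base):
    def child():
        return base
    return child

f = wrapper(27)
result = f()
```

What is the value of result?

Step 1: wrapper(27) creates closure capturing base = 27.
Step 2: f() returns the captured base = 27.
Step 3: result = 27

The answer is 27.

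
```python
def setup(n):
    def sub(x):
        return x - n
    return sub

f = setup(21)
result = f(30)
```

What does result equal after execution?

Step 1: setup(21) creates a closure capturing n = 21.
Step 2: f(30) computes 30 - 21 = 9.
Step 3: result = 9

The answer is 9.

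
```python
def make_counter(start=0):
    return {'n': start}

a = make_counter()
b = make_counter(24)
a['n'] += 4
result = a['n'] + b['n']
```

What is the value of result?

Step 1: make_counter() returns a new dict each call (immutable default 0).
Step 2: a = {'n': 0}, b = {'n': 24}.
Step 3: a['n'] += 4 = 4. result = 4 + 24 = 28

The answer is 28.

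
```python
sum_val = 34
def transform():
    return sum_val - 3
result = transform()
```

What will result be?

Step 1: sum_val = 34 is defined globally.
Step 2: transform() looks up sum_val from global scope = 34, then computes 34 - 3 = 31.
Step 3: result = 31

The answer is 31.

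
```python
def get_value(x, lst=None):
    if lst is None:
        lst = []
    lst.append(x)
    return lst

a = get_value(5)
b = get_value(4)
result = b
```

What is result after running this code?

Step 1: None default with guard creates a NEW list each call.
Step 2: a = [5] (fresh list). b = [4] (another fresh list).
Step 3: result = [4] (this is the fix for mutable default)

The answer is [4].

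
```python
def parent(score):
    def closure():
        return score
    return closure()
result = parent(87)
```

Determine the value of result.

Step 1: parent(87) binds parameter score = 87.
Step 2: closure() looks up score in enclosing scope and finds the parameter score = 87.
Step 3: result = 87

The answer is 87.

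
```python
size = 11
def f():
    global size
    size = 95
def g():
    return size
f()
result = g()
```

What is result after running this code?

Step 1: size = 11.
Step 2: f() sets global size = 95.
Step 3: g() reads global size = 95. result = 95

The answer is 95.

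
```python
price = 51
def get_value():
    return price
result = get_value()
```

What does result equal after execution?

Step 1: price = 51 is defined in the global scope.
Step 2: get_value() looks up price. No local price exists, so Python checks the global scope via LEGB rule and finds price = 51.
Step 3: result = 51

The answer is 51.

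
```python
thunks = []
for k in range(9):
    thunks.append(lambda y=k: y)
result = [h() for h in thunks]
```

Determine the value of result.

Step 1: Default arg y=k captures k at each iteration.
Step 2: Each lambda has its own default: 0, 1, ..., 8.
Step 3: result = [0, 1, 2, 3, 4, 5, 6, 7, 8]

The answer is [0, 1, 2, 3, 4, 5, 6, 7, 8].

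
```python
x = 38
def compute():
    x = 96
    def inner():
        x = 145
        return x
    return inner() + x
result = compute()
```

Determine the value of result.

Step 1: compute() has local x = 96. inner() has local x = 145.
Step 2: inner() returns its local x = 145.
Step 3: compute() returns 145 + its own x (96) = 241

The answer is 241.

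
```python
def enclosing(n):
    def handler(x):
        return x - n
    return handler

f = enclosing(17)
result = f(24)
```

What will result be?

Step 1: enclosing(17) creates a closure capturing n = 17.
Step 2: f(24) computes 24 - 17 = 7.
Step 3: result = 7

The answer is 7.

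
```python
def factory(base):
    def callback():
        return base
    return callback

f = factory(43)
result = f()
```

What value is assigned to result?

Step 1: factory(43) creates closure capturing base = 43.
Step 2: f() returns the captured base = 43.
Step 3: result = 43

The answer is 43.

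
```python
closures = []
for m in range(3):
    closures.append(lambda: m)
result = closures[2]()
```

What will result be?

Step 1: The loop creates 3 lambdas, all referencing the same variable m.
Step 2: After the loop, m = 2 (final value).
Step 3: closures[2]() looks up m at call time and finds 2. This is the late binding gotcha. result = 2

The answer is 2.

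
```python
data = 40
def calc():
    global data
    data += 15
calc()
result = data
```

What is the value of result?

Step 1: data = 40 globally.
Step 2: calc() modifies global data: data += 15 = 55.
Step 3: result = 55

The answer is 55.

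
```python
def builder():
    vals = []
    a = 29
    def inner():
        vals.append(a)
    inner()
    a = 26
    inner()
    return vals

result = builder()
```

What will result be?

Step 1: a = 29. inner() appends current a to vals.
Step 2: First inner(): appends 29. Then a = 26.
Step 3: Second inner(): appends 26 (closure sees updated a). result = [29, 26]

The answer is [29, 26].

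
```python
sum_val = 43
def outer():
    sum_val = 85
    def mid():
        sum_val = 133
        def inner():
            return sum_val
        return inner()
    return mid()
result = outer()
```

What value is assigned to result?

Step 1: Three levels of shadowing: global 43, outer 85, mid 133.
Step 2: inner() finds sum_val = 133 in enclosing mid() scope.
Step 3: result = 133

The answer is 133.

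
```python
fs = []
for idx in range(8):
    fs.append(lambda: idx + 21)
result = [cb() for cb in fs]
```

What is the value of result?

Step 1: All lambdas capture idx by reference. After the loop, idx = 7.
Step 2: Each call returns 7 + 21 = 28.
Step 3: result = [28, 28, 28, 28, 28, 28, 28, 28]

The answer is [28, 28, 28, 28, 28, 28, 28, 28].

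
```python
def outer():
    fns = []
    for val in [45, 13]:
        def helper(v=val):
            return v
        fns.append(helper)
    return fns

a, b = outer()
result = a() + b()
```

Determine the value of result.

Step 1: Default argument v=val captures val at each iteration.
Step 2: a() returns 45 (captured at first iteration), b() returns 13 (captured at second).
Step 3: result = 45 + 13 = 58

The answer is 58.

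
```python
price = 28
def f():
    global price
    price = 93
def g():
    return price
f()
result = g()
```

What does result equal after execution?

Step 1: price = 28.
Step 2: f() sets global price = 93.
Step 3: g() reads global price = 93. result = 93

The answer is 93.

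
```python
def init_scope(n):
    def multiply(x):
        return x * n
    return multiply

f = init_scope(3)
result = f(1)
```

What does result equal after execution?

Step 1: init_scope(3) returns multiply closure with n = 3.
Step 2: f(1) computes 1 * 3 = 3.
Step 3: result = 3

The answer is 3.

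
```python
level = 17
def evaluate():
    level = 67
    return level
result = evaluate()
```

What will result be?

Step 1: Global level = 17.
Step 2: evaluate() creates local level = 67, shadowing the global.
Step 3: Returns local level = 67. result = 67

The answer is 67.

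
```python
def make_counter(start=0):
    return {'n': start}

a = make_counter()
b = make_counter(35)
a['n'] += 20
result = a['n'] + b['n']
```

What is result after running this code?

Step 1: make_counter() returns a new dict each call (immutable default 0).
Step 2: a = {'n': 0}, b = {'n': 35}.
Step 3: a['n'] += 20 = 20. result = 20 + 35 = 55

The answer is 55.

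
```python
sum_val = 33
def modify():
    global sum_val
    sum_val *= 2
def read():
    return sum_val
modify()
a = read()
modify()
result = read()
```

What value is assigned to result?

Step 1: sum_val = 33.
Step 2: First modify(): sum_val = 33 * 2 = 66.
Step 3: Second modify(): sum_val = 66 * 2 = 132.
Step 4: read() returns 132

The answer is 132.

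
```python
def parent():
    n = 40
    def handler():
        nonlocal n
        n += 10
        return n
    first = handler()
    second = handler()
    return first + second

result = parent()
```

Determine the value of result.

Step 1: n starts at 40.
Step 2: First call: n = 40 + 10 = 50, returns 50.
Step 3: Second call: n = 50 + 10 = 60, returns 60.
Step 4: result = 50 + 60 = 110

The answer is 110.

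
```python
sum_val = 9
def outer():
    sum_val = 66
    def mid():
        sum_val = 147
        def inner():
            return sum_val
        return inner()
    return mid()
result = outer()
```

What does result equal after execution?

Step 1: Three levels of shadowing: global 9, outer 66, mid 147.
Step 2: inner() finds sum_val = 147 in enclosing mid() scope.
Step 3: result = 147

The answer is 147.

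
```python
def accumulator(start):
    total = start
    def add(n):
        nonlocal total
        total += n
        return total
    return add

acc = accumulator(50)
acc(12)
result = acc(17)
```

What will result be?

Step 1: accumulator(50) creates closure with total = 50.
Step 2: First acc(12): total = 50 + 12 = 62.
Step 3: Second acc(17): total = 62 + 17 = 79. result = 79

The answer is 79.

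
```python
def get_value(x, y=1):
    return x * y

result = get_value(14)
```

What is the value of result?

Step 1: get_value(14) uses default y = 1.
Step 2: Returns 14 * 1 = 14.
Step 3: result = 14

The answer is 14.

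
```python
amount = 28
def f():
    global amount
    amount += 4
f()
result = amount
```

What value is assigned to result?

Step 1: amount = 28 globally.
Step 2: f() modifies global amount: amount += 4 = 32.
Step 3: result = 32

The answer is 32.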